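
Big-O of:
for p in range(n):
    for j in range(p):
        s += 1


Per nesting level: O(n) * O(n) [triangular over p] = O(n^2)
Complexity: O(n^2)


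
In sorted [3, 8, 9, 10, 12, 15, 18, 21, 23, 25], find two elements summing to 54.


Two pointers: lo=0, hi=9
No pair sums to 54


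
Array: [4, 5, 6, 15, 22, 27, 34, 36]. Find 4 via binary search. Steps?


Search for 4:
[0,7] mid=3 arr[3]=15
[0,2] mid=1 arr[1]=5
[0,0] mid=0 arr[0]=4
Total: 3 comparisons


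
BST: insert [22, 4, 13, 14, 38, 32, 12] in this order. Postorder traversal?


Root = 22; build tree by BST insertion.
Postorder traversal: [12, 14, 13, 4, 32, 38, 22]


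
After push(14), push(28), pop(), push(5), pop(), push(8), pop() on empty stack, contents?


push(14) -> [14]
push(28) -> [14, 28]
pop() returns 28 -> [14]
push(5) -> [14, 5]
pop() returns 5 -> [14]
push(8) -> [14, 8]
pop() returns 8 -> [14]
Final stack (bottom to top): [14]


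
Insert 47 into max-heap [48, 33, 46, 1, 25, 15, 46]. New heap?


Append 47: [48, 33, 46, 1, 25, 15, 46, 47]
Bubble up: swap idx 7(47) with idx 3(1); swap idx 3(47) with idx 1(33)
Result: [48, 47, 46, 33, 25, 15, 46, 1]


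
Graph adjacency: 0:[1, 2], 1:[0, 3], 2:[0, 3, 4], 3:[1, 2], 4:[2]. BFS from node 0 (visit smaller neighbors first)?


BFS queue: start with [0]
Visit order: [0, 1, 2, 3, 4]


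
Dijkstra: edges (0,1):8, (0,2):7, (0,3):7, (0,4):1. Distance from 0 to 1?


Dijkstra from 0:
Distances: {0: 0, 1: 8, 2: 7, 3: 7, 4: 1}
Shortest distance to 1 = 8, path = [0, 1]


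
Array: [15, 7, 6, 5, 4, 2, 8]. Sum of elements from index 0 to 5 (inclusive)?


Prefix sums: [0, 15, 22, 28, 33, 37, 39, 47]
Sum[0..5] = prefix[6] - prefix[0] = 39 - 0 = 39


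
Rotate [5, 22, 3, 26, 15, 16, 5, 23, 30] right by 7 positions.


Right rotate by 7: [3, 26, 15, 16, 5, 23, 30, 5, 22]


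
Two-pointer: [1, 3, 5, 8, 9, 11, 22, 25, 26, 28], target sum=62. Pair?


Two pointers: lo=0, hi=9
No pair sums to 62


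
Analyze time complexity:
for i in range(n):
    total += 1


Per nesting level: O(n) = O(n)
Complexity: O(n)


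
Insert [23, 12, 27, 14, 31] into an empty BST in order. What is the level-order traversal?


Root = 23; build tree by BST insertion.
Level-Order traversal: [23, 12, 27, 14, 31]


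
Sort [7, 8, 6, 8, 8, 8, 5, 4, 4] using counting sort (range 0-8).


Count array: [0, 0, 0, 0, 2, 1, 1, 1, 4]
Reconstruct: [4, 4, 5, 6, 7, 8, 8, 8, 8]


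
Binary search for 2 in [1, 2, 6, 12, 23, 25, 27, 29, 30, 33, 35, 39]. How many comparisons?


Search for 2:
[0,11] mid=5 arr[5]=25
[0,4] mid=2 arr[2]=6
[0,1] mid=0 arr[0]=1
[1,1] mid=1 arr[1]=2
Total: 4 comparisons


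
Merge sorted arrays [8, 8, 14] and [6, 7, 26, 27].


Compare heads, take smaller each step.
Merged: [6, 7, 8, 8, 14, 26, 27]


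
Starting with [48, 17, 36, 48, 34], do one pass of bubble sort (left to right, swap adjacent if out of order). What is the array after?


After one pass: [17, 36, 48, 34, 48]


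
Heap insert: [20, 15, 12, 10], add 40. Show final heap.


Append 40: [20, 15, 12, 10, 40]
Bubble up: swap idx 4(40) with idx 1(15); swap idx 1(40) with idx 0(20)
Result: [40, 20, 12, 10, 15]


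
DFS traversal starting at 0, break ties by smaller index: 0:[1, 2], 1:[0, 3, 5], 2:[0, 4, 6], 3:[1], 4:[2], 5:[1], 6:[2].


DFS stack-based: start with [0]
Visit order: [0, 1, 3, 5, 2, 4, 6]


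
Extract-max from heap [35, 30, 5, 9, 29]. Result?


Max = 35
Replace root with last, heapify down
Resulting heap: [30, 29, 5, 9]


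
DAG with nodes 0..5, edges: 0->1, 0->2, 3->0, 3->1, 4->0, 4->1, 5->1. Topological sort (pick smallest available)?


Kahn's algorithm, process smallest node first
Order: [3, 4, 0, 2, 5, 1]


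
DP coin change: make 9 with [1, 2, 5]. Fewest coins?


dp[0]=0; dp[i]=1+min(dp[i-c] for c in coins)
...dp[4]=2, dp[5]=1, dp[6]=2, dp[7]=2, dp[8]=3, dp[9]=3
Minimum coins for 9 = 3


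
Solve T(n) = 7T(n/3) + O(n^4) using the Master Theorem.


a=7, b=3, c=4. log_3(7)=1.771 < c=4. Case 3: O(n^c) = O(n^4)
Complexity: O(n^4)


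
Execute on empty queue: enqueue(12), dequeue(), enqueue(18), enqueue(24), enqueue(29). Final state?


enqueue(12) -> [12]
dequeue() returns 12 -> []
enqueue(18) -> [18]
enqueue(24) -> [18, 24]
enqueue(29) -> [18, 24, 29]
Final queue (front to back): [18, 24, 29]


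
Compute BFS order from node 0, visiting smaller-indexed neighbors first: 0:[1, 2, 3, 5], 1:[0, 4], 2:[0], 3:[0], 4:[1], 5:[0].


BFS queue: start with [0]
Visit order: [0, 1, 2, 3, 5, 4]


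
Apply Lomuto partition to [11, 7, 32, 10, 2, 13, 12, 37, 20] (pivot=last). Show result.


Elements <= 20 go left of pivot.
Result: [11, 7, 10, 2, 13, 12, 20, 37, 32], pivot at index 6


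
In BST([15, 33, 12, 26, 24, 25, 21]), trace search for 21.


BST root = 15
Search for 21: compare at each node
Path: [15, 33, 26, 24, 21]


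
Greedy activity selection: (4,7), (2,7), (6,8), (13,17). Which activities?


Greedy: pick earliest-ending, then skip overlaps.
Selected (2 activities): [(4, 7), (13, 17)]


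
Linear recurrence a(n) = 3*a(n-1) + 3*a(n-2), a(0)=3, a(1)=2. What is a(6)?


Build bottom-up:
...a(4)=198, a(5)=747, a(6)=3*747+3*198=2835


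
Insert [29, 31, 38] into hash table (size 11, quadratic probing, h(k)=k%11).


Insertions: 29->slot 7; 31->slot 9; 38->slot 5
Table: [None, None, None, None, None, 38, None, 29, None, 31, None]


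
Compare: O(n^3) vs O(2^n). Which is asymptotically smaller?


cubic grows slower than exponential
O(n^3) is asymptotically smaller; O(2^n) grows faster


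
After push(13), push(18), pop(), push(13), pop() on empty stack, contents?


push(13) -> [13]
push(18) -> [13, 18]
pop() returns 18 -> [13]
push(13) -> [13, 13]
pop() returns 13 -> [13]
Final stack (bottom to top): [13]


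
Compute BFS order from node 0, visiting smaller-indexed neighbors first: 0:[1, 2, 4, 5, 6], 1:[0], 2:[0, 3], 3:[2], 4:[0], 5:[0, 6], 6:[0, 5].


BFS queue: start with [0]
Visit order: [0, 1, 2, 4, 5, 6, 3]


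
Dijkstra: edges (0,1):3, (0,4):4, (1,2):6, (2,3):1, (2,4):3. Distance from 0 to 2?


Dijkstra from 0:
Distances: {0: 0, 1: 3, 2: 7, 3: 8, 4: 4}
Shortest distance to 2 = 7, path = [0, 4, 2]


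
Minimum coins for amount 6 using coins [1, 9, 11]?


dp[0]=0; dp[i]=1+min(dp[i-c] for c in coins)
...dp[1]=1, dp[2]=2, dp[3]=3, dp[4]=4, dp[5]=5, dp[6]=6
Minimum coins for 6 = 6


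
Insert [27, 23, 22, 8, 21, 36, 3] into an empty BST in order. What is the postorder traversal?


Root = 27; build tree by BST insertion.
Postorder traversal: [3, 21, 8, 22, 23, 36, 27]


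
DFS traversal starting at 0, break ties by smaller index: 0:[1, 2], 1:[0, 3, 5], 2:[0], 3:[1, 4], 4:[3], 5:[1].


DFS stack-based: start with [0]
Visit order: [0, 1, 3, 4, 5, 2]


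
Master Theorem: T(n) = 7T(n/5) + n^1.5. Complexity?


a=7, b=5, c=1.5. log_5(7)=1.209 < c=1.5. Case 3: O(n^c) = O(n^1.500)
Complexity: O(n^1.500)


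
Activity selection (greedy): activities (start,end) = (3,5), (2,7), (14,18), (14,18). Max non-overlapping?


Greedy: pick earliest-ending, then skip overlaps.
Selected (2 activities): [(3, 5), (14, 18)]


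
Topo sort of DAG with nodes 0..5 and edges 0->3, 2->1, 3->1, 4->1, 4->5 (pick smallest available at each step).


Kahn's algorithm, process smallest node first
Order: [0, 2, 3, 4, 1, 5]


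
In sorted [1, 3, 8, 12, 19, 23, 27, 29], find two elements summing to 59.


Two pointers: lo=0, hi=7
No pair sums to 59


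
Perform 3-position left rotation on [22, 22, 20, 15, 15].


Left rotate by 3: [15, 15, 22, 22, 20]


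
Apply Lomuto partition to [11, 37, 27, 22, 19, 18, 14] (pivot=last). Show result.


Elements <= 14 go left of pivot.
Result: [11, 14, 27, 22, 19, 18, 37], pivot at index 1


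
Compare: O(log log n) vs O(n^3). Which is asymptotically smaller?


double-logarithmic grows slower than cubic
O(log log n) is asymptotically smaller; O(n^3) grows faster


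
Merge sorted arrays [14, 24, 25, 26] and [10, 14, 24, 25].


Compare heads, take smaller each step.
Merged: [10, 14, 14, 24, 24, 25, 25, 26]


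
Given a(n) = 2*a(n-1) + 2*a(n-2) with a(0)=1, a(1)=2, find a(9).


Build bottom-up:
...a(7)=896, a(8)=2448, a(9)=2*2448+2*896=6688


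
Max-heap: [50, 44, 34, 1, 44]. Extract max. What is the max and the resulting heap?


Max = 50
Replace root with last, heapify down
Resulting heap: [44, 44, 34, 1]


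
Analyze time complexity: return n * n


Analysis: constant-time operation, no loop
Complexity: O(1)


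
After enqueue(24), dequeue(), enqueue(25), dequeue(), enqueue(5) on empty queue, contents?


enqueue(24) -> [24]
dequeue() returns 24 -> []
enqueue(25) -> [25]
dequeue() returns 25 -> []
enqueue(5) -> [5]
Final queue (front to back): [5]


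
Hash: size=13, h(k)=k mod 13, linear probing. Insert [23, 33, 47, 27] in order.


Insertions: 23->slot 10; 33->slot 7; 47->slot 8; 27->slot 1
Table: [None, 27, None, None, None, None, None, 33, 47, None, 23, None, None]


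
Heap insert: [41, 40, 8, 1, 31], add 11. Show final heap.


Append 11: [41, 40, 8, 1, 31, 11]
Bubble up: swap idx 5(11) with idx 2(8)
Result: [41, 40, 11, 1, 31, 8]


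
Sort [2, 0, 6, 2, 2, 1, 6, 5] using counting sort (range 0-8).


Count array: [1, 1, 3, 0, 0, 1, 2, 0, 0]
Reconstruct: [0, 1, 2, 2, 2, 5, 6, 6]


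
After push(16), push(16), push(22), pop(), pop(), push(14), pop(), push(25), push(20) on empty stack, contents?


push(16) -> [16]
push(16) -> [16, 16]
push(22) -> [16, 16, 22]
pop() returns 22 -> [16, 16]
pop() returns 16 -> [16]
push(14) -> [16, 14]
pop() returns 14 -> [16]
push(25) -> [16, 25]
push(20) -> [16, 25, 20]
Final stack (bottom to top): [16, 25, 20]


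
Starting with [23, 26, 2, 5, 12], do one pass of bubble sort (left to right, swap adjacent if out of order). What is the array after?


After one pass: [23, 2, 5, 12, 26]


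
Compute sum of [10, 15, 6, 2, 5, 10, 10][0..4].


Prefix sums: [0, 10, 25, 31, 33, 38, 48, 58]
Sum[0..4] = prefix[5] - prefix[0] = 38 - 0 = 38


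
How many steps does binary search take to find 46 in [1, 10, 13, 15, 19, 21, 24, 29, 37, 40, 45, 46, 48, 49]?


Search for 46:
[0,13] mid=6 arr[6]=24
[7,13] mid=10 arr[10]=45
[11,13] mid=12 arr[12]=48
[11,11] mid=11 arr[11]=46
Total: 4 comparisons


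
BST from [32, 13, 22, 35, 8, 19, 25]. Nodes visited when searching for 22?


BST root = 32
Search for 22: compare at each node
Path: [32, 13, 22]


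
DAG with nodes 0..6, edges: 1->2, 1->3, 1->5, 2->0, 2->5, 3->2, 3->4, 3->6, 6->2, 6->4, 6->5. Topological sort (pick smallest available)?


Kahn's algorithm, process smallest node first
Order: [1, 3, 6, 2, 0, 4, 5]


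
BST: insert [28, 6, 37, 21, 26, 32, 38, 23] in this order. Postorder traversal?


Root = 28; build tree by BST insertion.
Postorder traversal: [23, 26, 21, 6, 32, 38, 37, 28]


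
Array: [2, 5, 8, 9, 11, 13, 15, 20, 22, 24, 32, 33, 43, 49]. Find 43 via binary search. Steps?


Search for 43:
[0,13] mid=6 arr[6]=15
[7,13] mid=10 arr[10]=32
[11,13] mid=12 arr[12]=43
Total: 3 comparisons


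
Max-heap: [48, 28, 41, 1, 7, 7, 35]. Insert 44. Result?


Append 44: [48, 28, 41, 1, 7, 7, 35, 44]
Bubble up: swap idx 7(44) with idx 3(1); swap idx 3(44) with idx 1(28)
Result: [48, 44, 41, 28, 7, 7, 35, 1]


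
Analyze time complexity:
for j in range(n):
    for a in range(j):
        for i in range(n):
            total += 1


Per nesting level: O(n) * O(n) [triangular over j] * O(n) = O(n^3)
Complexity: O(n^3)


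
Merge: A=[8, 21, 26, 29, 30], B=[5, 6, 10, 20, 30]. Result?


Compare heads, take smaller each step.
Merged: [5, 6, 8, 10, 20, 21, 26, 29, 30, 30]


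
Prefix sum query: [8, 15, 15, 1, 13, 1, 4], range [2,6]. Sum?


Prefix sums: [0, 8, 23, 38, 39, 52, 53, 57]
Sum[2..6] = prefix[7] - prefix[2] = 57 - 23 = 34


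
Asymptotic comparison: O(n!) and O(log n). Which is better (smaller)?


logarithmic grows slower than factorial
O(log n) is asymptotically smaller; O(n!) grows faster


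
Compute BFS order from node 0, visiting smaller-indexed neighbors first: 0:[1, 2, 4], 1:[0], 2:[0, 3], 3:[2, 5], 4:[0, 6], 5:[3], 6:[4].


BFS queue: start with [0]
Visit order: [0, 1, 2, 4, 3, 6, 5]


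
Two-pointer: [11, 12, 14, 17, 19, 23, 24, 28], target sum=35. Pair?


Two pointers: lo=0, hi=7
Found pair: (11, 24) summing to 35


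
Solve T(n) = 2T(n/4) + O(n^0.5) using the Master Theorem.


a=2, b=4, c=0.5. log_4(2)=0.5 = c=0.5. Case 2: O(n^c log n) = O(sqrt(n) log n)
Complexity: O(sqrt(n) log n)


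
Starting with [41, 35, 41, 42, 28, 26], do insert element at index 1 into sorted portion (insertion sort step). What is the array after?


After one pass: [35, 41, 41, 42, 28, 26]


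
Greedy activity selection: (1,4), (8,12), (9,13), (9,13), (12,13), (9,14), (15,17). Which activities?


Greedy: pick earliest-ending, then skip overlaps.
Selected (4 activities): [(1, 4), (8, 12), (12, 13), (15, 17)]


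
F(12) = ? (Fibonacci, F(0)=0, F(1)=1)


F(n)=F(n-1)+F(n-2)
...F(10)=55, F(11)=89, F(12)=144


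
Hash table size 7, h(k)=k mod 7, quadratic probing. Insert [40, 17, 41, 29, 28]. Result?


Insertions: 40->slot 5; 17->slot 3; 41->slot 6; 29->slot 1; 28->slot 0
Table: [28, 29, None, 17, None, 40, 41]


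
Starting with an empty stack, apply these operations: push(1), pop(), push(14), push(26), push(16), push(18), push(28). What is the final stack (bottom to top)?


push(1) -> [1]
pop() returns 1 -> []
push(14) -> [14]
push(26) -> [14, 26]
push(16) -> [14, 26, 16]
push(18) -> [14, 26, 16, 18]
push(28) -> [14, 26, 16, 18, 28]
Final stack (bottom to top): [14, 26, 16, 18, 28]


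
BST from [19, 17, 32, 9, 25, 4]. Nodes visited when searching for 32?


BST root = 19
Search for 32: compare at each node
Path: [19, 32]


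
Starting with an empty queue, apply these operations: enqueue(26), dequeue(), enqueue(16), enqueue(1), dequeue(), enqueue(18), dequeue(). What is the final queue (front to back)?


enqueue(26) -> [26]
dequeue() returns 26 -> []
enqueue(16) -> [16]
enqueue(1) -> [16, 1]
dequeue() returns 16 -> [1]
enqueue(18) -> [1, 18]
dequeue() returns 1 -> [18]
Final queue (front to back): [18]


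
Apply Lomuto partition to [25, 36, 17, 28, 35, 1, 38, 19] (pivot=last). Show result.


Elements <= 19 go left of pivot.
Result: [17, 1, 19, 28, 35, 36, 38, 25], pivot at index 2


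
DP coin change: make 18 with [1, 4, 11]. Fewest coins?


dp[0]=0; dp[i]=1+min(dp[i-c] for c in coins)
...dp[13]=3, dp[14]=4, dp[15]=2, dp[16]=3, dp[17]=4, dp[18]=5
Minimum coins for 18 = 5


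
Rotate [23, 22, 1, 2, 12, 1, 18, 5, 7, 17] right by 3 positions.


Right rotate by 3: [5, 7, 17, 23, 22, 1, 2, 12, 1, 18]


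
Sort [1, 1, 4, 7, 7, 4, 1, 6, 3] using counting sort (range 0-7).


Count array: [0, 3, 0, 1, 2, 0, 1, 2]
Reconstruct: [1, 1, 1, 3, 4, 4, 6, 7, 7]


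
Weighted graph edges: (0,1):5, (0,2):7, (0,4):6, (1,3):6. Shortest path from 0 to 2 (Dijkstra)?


Dijkstra from 0:
Distances: {0: 0, 1: 5, 2: 7, 3: 11, 4: 6}
Shortest distance to 2 = 7, path = [0, 2]


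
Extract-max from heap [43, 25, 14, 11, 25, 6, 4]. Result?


Max = 43
Replace root with last, heapify down
Resulting heap: [25, 25, 14, 11, 4, 6]


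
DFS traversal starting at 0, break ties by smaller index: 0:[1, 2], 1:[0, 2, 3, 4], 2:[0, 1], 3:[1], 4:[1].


DFS stack-based: start with [0]
Visit order: [0, 1, 2, 3, 4]


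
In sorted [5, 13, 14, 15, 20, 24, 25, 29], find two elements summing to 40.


Two pointers: lo=0, hi=7
Found pair: (15, 25) summing to 40


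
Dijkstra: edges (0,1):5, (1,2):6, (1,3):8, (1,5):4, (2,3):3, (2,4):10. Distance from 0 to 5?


Dijkstra from 0:
Distances: {0: 0, 1: 5, 2: 11, 3: 13, 4: 21, 5: 9}
Shortest distance to 5 = 9, path = [0, 1, 5]


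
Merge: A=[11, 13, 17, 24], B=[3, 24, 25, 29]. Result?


Compare heads, take smaller each step.
Merged: [3, 11, 13, 17, 24, 24, 25, 29]


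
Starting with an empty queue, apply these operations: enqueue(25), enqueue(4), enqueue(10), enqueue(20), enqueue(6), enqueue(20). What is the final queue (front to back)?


enqueue(25) -> [25]
enqueue(4) -> [25, 4]
enqueue(10) -> [25, 4, 10]
enqueue(20) -> [25, 4, 10, 20]
enqueue(6) -> [25, 4, 10, 20, 6]
enqueue(20) -> [25, 4, 10, 20, 6, 20]
Final queue (front to back): [25, 4, 10, 20, 6, 20]


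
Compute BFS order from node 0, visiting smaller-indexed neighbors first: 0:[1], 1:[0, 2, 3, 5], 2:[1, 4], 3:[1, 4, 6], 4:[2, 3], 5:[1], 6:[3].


BFS queue: start with [0]
Visit order: [0, 1, 2, 3, 5, 4, 6]


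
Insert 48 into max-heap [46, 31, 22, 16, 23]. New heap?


Append 48: [46, 31, 22, 16, 23, 48]
Bubble up: swap idx 5(48) with idx 2(22); swap idx 2(48) with idx 0(46)
Result: [48, 31, 46, 16, 23, 22]


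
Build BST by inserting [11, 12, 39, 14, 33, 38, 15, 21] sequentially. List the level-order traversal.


Root = 11; build tree by BST insertion.
Level-Order traversal: [11, 12, 39, 14, 33, 15, 38, 21]


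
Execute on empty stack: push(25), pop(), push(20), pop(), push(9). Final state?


push(25) -> [25]
pop() returns 25 -> []
push(20) -> [20]
pop() returns 20 -> []
push(9) -> [9]
Final stack (bottom to top): [9]


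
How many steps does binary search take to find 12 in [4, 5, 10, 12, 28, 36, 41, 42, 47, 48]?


Search for 12:
[0,9] mid=4 arr[4]=28
[0,3] mid=1 arr[1]=5
[2,3] mid=2 arr[2]=10
[3,3] mid=3 arr[3]=12
Total: 4 comparisons


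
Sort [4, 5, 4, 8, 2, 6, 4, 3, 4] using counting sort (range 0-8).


Count array: [0, 0, 1, 1, 4, 1, 1, 0, 1]
Reconstruct: [2, 3, 4, 4, 4, 4, 5, 6, 8]


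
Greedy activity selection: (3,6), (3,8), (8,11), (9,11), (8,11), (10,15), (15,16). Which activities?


Greedy: pick earliest-ending, then skip overlaps.
Selected (3 activities): [(3, 6), (8, 11), (15, 16)]


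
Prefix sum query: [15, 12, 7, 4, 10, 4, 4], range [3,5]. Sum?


Prefix sums: [0, 15, 27, 34, 38, 48, 52, 56]
Sum[3..5] = prefix[6] - prefix[3] = 52 - 34 = 18


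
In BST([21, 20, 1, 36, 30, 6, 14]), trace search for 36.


BST root = 21
Search for 36: compare at each node
Path: [21, 36]


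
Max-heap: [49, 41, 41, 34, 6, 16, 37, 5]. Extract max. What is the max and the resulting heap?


Max = 49
Replace root with last, heapify down
Resulting heap: [41, 34, 41, 5, 6, 16, 37]


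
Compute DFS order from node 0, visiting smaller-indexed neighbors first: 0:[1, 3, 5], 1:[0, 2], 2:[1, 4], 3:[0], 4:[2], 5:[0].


DFS stack-based: start with [0]
Visit order: [0, 1, 2, 4, 3, 5]


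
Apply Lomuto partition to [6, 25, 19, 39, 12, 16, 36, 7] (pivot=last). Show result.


Elements <= 7 go left of pivot.
Result: [6, 7, 19, 39, 12, 16, 36, 25], pivot at index 1


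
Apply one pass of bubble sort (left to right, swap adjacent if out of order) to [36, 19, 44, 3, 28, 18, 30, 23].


After one pass: [19, 36, 3, 28, 18, 30, 23, 44]


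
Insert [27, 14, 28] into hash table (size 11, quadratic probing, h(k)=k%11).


Insertions: 27->slot 5; 14->slot 3; 28->slot 6
Table: [None, None, None, 14, None, 27, 28, None, None, None, None]


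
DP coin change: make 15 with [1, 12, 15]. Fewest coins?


dp[0]=0; dp[i]=1+min(dp[i-c] for c in coins)
...dp[10]=10, dp[11]=11, dp[12]=1, dp[13]=2, dp[14]=3, dp[15]=1
Minimum coins for 15 = 1


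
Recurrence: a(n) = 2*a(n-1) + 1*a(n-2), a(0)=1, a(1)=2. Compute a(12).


Build bottom-up:
...a(10)=5741, a(11)=13860, a(12)=2*13860+1*5741=33461


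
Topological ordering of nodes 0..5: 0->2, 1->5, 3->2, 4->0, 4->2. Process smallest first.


Kahn's algorithm, process smallest node first
Order: [1, 3, 4, 0, 2, 5]


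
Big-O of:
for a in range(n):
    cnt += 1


Per nesting level: O(n) = O(n)
Complexity: O(n)


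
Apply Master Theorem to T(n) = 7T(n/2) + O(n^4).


a=7, b=2, c=4. log_2(7)=2.807 < c=4. Case 3: O(n^c) = O(n^4)
Complexity: O(n^4)


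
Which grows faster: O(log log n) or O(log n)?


double-logarithmic grows slower than logarithmic
O(log log n) is asymptotically smaller; O(log n) grows faster


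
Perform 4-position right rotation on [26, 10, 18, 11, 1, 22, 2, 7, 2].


Right rotate by 4: [22, 2, 7, 2, 26, 10, 18, 11, 1]


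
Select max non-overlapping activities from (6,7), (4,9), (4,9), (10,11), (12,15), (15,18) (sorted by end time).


Greedy: pick earliest-ending, then skip overlaps.
Selected (4 activities): [(6, 7), (10, 11), (12, 15), (15, 18)]


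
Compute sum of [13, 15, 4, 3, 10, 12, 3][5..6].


Prefix sums: [0, 13, 28, 32, 35, 45, 57, 60]
Sum[5..6] = prefix[7] - prefix[5] = 60 - 45 = 15


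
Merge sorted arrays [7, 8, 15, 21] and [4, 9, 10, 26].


Compare heads, take smaller each step.
Merged: [4, 7, 8, 9, 10, 15, 21, 26]


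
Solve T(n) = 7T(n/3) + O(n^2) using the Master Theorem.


a=7, b=3, c=2. log_3(7)=1.771 < c=2. Case 3: O(n^c) = O(n^2)
Complexity: O(n^2)


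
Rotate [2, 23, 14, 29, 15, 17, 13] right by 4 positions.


Right rotate by 4: [29, 15, 17, 13, 2, 23, 14]


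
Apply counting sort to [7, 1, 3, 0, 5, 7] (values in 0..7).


Count array: [1, 1, 0, 1, 0, 1, 0, 2]
Reconstruct: [0, 1, 3, 5, 7, 7]


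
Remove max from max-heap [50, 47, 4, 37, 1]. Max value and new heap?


Max = 50
Replace root with last, heapify down
Resulting heap: [47, 37, 4, 1]


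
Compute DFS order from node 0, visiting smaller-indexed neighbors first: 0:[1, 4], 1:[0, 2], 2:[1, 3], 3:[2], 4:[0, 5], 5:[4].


DFS stack-based: start with [0]
Visit order: [0, 1, 2, 3, 4, 5]


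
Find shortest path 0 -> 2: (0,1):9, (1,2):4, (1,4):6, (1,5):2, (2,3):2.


Dijkstra from 0:
Distances: {0: 0, 1: 9, 2: 13, 3: 15, 4: 15, 5: 11}
Shortest distance to 2 = 13, path = [0, 1, 2]


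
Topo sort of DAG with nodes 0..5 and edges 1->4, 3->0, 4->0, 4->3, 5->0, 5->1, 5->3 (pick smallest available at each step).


Kahn's algorithm, process smallest node first
Order: [2, 5, 1, 4, 3, 0]


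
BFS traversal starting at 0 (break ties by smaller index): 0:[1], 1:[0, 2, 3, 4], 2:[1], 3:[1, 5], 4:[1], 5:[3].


BFS queue: start with [0]
Visit order: [0, 1, 2, 3, 4, 5]


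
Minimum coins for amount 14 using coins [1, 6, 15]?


dp[0]=0; dp[i]=1+min(dp[i-c] for c in coins)
...dp[9]=4, dp[10]=5, dp[11]=6, dp[12]=2, dp[13]=3, dp[14]=4
Minimum coins for 14 = 4


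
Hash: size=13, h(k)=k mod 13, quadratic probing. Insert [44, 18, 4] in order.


Insertions: 44->slot 5; 18->slot 6; 4->slot 4
Table: [None, None, None, None, 4, 44, 18, None, None, None, None, None, None]


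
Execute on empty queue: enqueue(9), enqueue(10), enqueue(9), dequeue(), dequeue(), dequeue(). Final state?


enqueue(9) -> [9]
enqueue(10) -> [9, 10]
enqueue(9) -> [9, 10, 9]
dequeue() returns 9 -> [10, 9]
dequeue() returns 10 -> [9]
dequeue() returns 9 -> []
Final queue (front to back): []


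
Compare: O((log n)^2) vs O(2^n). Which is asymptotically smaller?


polylogarithmic grows slower than exponential
O((log n)^2) is asymptotically smaller; O(2^n) grows faster


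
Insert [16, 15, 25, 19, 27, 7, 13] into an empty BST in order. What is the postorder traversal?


Root = 16; build tree by BST insertion.
Postorder traversal: [13, 7, 15, 19, 27, 25, 16]


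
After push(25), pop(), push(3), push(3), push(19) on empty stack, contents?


push(25) -> [25]
pop() returns 25 -> []
push(3) -> [3]
push(3) -> [3, 3]
push(19) -> [3, 3, 19]
Final stack (bottom to top): [3, 3, 19]


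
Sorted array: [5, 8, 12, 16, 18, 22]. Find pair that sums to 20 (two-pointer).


Two pointers: lo=0, hi=5
Found pair: (8, 12) summing to 20


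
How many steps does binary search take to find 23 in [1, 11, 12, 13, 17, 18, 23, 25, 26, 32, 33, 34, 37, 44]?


Search for 23:
[0,13] mid=6 arr[6]=23
Total: 1 comparisons


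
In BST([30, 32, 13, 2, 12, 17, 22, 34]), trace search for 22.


BST root = 30
Search for 22: compare at each node
Path: [30, 13, 17, 22]


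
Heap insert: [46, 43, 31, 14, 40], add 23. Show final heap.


Append 23: [46, 43, 31, 14, 40, 23]
Bubble up: no swaps needed
Result: [46, 43, 31, 14, 40, 23]


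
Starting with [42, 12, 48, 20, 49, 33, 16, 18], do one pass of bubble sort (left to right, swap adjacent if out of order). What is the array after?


After one pass: [12, 42, 20, 48, 33, 16, 18, 49]


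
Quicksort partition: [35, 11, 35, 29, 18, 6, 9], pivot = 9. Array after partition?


Elements <= 9 go left of pivot.
Result: [6, 9, 35, 29, 18, 35, 11], pivot at index 1


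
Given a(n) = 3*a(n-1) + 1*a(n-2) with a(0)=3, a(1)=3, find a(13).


Build bottom-up:
...a(11)=552954, a(12)=1826283, a(13)=3*1826283+1*552954=6031803


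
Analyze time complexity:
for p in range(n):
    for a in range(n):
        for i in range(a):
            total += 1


Per nesting level: O(n) * O(n) * O(n) [triangular over a] = O(n^3)
Complexity: O(n^3)


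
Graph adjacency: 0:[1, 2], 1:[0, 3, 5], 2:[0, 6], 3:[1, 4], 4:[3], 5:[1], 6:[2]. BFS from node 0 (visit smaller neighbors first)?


BFS queue: start with [0]
Visit order: [0, 1, 2, 3, 5, 6, 4]


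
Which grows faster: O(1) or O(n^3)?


constant grows slower than cubic
O(1) is asymptotically smaller; O(n^3) grows faster


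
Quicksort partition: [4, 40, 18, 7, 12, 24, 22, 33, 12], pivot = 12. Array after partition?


Elements <= 12 go left of pivot.
Result: [4, 7, 12, 12, 18, 24, 22, 33, 40], pivot at index 3


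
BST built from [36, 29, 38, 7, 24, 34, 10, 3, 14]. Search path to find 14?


BST root = 36
Search for 14: compare at each node
Path: [36, 29, 7, 24, 10, 14]


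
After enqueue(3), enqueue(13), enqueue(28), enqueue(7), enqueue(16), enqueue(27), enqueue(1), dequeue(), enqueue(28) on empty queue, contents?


enqueue(3) -> [3]
enqueue(13) -> [3, 13]
enqueue(28) -> [3, 13, 28]
enqueue(7) -> [3, 13, 28, 7]
enqueue(16) -> [3, 13, 28, 7, 16]
enqueue(27) -> [3, 13, 28, 7, 16, 27]
enqueue(1) -> [3, 13, 28, 7, 16, 27, 1]
dequeue() returns 3 -> [13, 28, 7, 16, 27, 1]
enqueue(28) -> [13, 28, 7, 16, 27, 1, 28]
Final queue (front to back): [13, 28, 7, 16, 27, 1, 28]


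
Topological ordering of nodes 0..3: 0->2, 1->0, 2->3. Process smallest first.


Kahn's algorithm, process smallest node first
Order: [1, 0, 2, 3]


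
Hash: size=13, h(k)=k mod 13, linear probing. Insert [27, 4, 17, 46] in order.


Insertions: 27->slot 1; 4->slot 4; 17->slot 5; 46->slot 7
Table: [None, 27, None, None, 4, 17, None, 46, None, None, None, None, None]


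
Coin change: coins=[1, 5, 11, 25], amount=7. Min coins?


dp[0]=0; dp[i]=1+min(dp[i-c] for c in coins)
...dp[2]=2, dp[3]=3, dp[4]=4, dp[5]=1, dp[6]=2, dp[7]=3
Minimum coins for 7 = 3


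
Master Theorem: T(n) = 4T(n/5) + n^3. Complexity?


a=4, b=5, c=3. log_5(4)=0.861 < c=3. Case 3: O(n^c) = O(n^3)
Complexity: O(n^3)


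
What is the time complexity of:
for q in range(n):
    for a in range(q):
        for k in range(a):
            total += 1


Per nesting level: O(n) * O(n) [triangular over q] * O(n) [triangular over a] = O(n^3)
Complexity: O(n^3)


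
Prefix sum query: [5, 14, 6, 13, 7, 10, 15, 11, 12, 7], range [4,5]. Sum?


Prefix sums: [0, 5, 19, 25, 38, 45, 55, 70, 81, 93, 100]
Sum[4..5] = prefix[6] - prefix[4] = 55 - 38 = 17


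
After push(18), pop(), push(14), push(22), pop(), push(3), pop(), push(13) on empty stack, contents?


push(18) -> [18]
pop() returns 18 -> []
push(14) -> [14]
push(22) -> [14, 22]
pop() returns 22 -> [14]
push(3) -> [14, 3]
pop() returns 3 -> [14]
push(13) -> [14, 13]
Final stack (bottom to top): [14, 13]


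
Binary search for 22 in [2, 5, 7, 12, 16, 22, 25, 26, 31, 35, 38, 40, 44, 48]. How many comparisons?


Search for 22:
[0,13] mid=6 arr[6]=25
[0,5] mid=2 arr[2]=7
[3,5] mid=4 arr[4]=16
[5,5] mid=5 arr[5]=22
Total: 4 comparisons


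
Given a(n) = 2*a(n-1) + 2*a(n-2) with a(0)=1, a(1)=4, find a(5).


Build bottom-up:
...a(3)=28, a(4)=76, a(5)=2*76+2*28=208


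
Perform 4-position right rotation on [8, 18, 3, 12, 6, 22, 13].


Right rotate by 4: [12, 6, 22, 13, 8, 18, 3]


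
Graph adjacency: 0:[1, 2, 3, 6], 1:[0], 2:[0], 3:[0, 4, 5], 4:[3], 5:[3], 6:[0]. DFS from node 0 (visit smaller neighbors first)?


DFS stack-based: start with [0]
Visit order: [0, 1, 2, 3, 4, 5, 6]


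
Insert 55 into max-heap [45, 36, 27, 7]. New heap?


Append 55: [45, 36, 27, 7, 55]
Bubble up: swap idx 4(55) with idx 1(36); swap idx 1(55) with idx 0(45)
Result: [55, 45, 27, 7, 36]


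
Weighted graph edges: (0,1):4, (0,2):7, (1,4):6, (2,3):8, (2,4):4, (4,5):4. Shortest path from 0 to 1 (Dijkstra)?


Dijkstra from 0:
Distances: {0: 0, 1: 4, 2: 7, 3: 15, 4: 10, 5: 14}
Shortest distance to 1 = 4, path = [0, 1]


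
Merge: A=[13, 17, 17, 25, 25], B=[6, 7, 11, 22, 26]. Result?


Compare heads, take smaller each step.
Merged: [6, 7, 11, 13, 17, 17, 22, 25, 25, 26]


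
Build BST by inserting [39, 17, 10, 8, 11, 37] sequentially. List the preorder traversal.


Root = 39; build tree by BST insertion.
Preorder traversal: [39, 17, 10, 8, 11, 37]


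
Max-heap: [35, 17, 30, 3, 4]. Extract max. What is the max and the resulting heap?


Max = 35
Replace root with last, heapify down
Resulting heap: [30, 17, 4, 3]


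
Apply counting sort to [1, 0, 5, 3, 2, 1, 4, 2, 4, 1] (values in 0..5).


Count array: [1, 3, 2, 1, 2, 1]
Reconstruct: [0, 1, 1, 1, 2, 2, 3, 4, 4, 5]


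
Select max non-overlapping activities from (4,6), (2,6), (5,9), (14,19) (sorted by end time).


Greedy: pick earliest-ending, then skip overlaps.
Selected (2 activities): [(4, 6), (14, 19)]


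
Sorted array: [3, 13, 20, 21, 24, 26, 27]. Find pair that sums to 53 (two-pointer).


Two pointers: lo=0, hi=6
Found pair: (26, 27) summing to 53


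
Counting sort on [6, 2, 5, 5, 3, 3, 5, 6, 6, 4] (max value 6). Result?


Count array: [0, 0, 1, 2, 1, 3, 3]
Reconstruct: [2, 3, 3, 4, 5, 5, 5, 6, 6, 6]


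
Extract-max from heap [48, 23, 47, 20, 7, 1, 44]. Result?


Max = 48
Replace root with last, heapify down
Resulting heap: [47, 23, 44, 20, 7, 1]


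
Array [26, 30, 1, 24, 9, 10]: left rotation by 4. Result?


Left rotate by 4: [9, 10, 26, 30, 1, 24]


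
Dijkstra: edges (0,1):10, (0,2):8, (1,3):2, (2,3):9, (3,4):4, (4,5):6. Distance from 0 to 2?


Dijkstra from 0:
Distances: {0: 0, 1: 10, 2: 8, 3: 12, 4: 16, 5: 22}
Shortest distance to 2 = 8, path = [0, 2]


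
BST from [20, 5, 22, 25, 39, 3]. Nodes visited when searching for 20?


BST root = 20
Search for 20: compare at each node
Path: [20]


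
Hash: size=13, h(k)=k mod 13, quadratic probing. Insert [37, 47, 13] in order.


Insertions: 37->slot 11; 47->slot 8; 13->slot 0
Table: [13, None, None, None, None, None, None, None, 47, None, None, 37, None]


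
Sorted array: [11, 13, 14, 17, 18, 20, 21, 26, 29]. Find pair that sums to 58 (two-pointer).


Two pointers: lo=0, hi=8
No pair sums to 58


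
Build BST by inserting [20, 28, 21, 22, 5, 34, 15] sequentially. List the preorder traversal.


Root = 20; build tree by BST insertion.
Preorder traversal: [20, 5, 15, 28, 21, 22, 34]


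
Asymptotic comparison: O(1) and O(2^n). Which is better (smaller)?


constant grows slower than exponential
O(1) is asymptotically smaller; O(2^n) grows faster


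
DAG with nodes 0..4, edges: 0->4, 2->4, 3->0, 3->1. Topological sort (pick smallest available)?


Kahn's algorithm, process smallest node first
Order: [2, 3, 0, 1, 4]


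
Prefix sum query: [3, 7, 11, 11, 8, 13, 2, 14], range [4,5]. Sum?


Prefix sums: [0, 3, 10, 21, 32, 40, 53, 55, 69]
Sum[4..5] = prefix[6] - prefix[4] = 53 - 32 = 21


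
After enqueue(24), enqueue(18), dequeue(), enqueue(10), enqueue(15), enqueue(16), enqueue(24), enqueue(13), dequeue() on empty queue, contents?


enqueue(24) -> [24]
enqueue(18) -> [24, 18]
dequeue() returns 24 -> [18]
enqueue(10) -> [18, 10]
enqueue(15) -> [18, 10, 15]
enqueue(16) -> [18, 10, 15, 16]
enqueue(24) -> [18, 10, 15, 16, 24]
enqueue(13) -> [18, 10, 15, 16, 24, 13]
dequeue() returns 18 -> [10, 15, 16, 24, 13]
Final queue (front to back): [10, 15, 16, 24, 13]


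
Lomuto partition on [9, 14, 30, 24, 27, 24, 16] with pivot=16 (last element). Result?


Elements <= 16 go left of pivot.
Result: [9, 14, 16, 24, 27, 24, 30], pivot at index 2


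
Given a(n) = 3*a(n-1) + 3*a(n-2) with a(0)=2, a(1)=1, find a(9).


Build bottom-up:
...a(7)=6345, a(8)=24057, a(9)=3*24057+3*6345=91206


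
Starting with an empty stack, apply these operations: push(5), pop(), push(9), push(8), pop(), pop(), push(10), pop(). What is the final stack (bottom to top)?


push(5) -> [5]
pop() returns 5 -> []
push(9) -> [9]
push(8) -> [9, 8]
pop() returns 8 -> [9]
pop() returns 9 -> []
push(10) -> [10]
pop() returns 10 -> []
Final stack (bottom to top): []


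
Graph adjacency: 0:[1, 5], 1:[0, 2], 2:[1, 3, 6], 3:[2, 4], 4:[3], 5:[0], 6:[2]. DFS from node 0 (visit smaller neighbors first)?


DFS stack-based: start with [0]
Visit order: [0, 1, 2, 3, 4, 6, 5]


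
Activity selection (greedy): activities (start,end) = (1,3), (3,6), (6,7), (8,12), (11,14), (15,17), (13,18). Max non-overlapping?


Greedy: pick earliest-ending, then skip overlaps.
Selected (5 activities): [(1, 3), (3, 6), (6, 7), (8, 12), (15, 17)]


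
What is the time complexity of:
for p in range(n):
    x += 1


Per nesting level: O(n) = O(n)
Complexity: O(n)


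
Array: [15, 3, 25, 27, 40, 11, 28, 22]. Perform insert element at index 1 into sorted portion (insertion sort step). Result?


After one pass: [3, 15, 25, 27, 40, 11, 28, 22]


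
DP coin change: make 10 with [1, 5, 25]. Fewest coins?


dp[0]=0; dp[i]=1+min(dp[i-c] for c in coins)
...dp[5]=1, dp[6]=2, dp[7]=3, dp[8]=4, dp[9]=5, dp[10]=2
Minimum coins for 10 = 2


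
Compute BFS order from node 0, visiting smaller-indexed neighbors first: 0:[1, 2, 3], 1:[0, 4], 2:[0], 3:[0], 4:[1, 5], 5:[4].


BFS queue: start with [0]
Visit order: [0, 1, 2, 3, 4, 5]


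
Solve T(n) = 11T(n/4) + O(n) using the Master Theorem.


a=11, b=4, c=1. log_4(11)=1.730 > c=1. Case 1: O(n^log_b(a)) = O(n^1.730)
Complexity: O(n^1.730)


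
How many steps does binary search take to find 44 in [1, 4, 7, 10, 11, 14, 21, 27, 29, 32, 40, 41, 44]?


Search for 44:
[0,12] mid=6 arr[6]=21
[7,12] mid=9 arr[9]=32
[10,12] mid=11 arr[11]=41
[12,12] mid=12 arr[12]=44
Total: 4 comparisons


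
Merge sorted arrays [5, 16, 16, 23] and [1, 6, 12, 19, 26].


Compare heads, take smaller each step.
Merged: [1, 5, 6, 12, 16, 16, 19, 23, 26]


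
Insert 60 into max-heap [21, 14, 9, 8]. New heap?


Append 60: [21, 14, 9, 8, 60]
Bubble up: swap idx 4(60) with idx 1(14); swap idx 1(60) with idx 0(21)
Result: [60, 21, 9, 8, 14]


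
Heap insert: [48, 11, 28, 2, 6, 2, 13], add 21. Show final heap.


Append 21: [48, 11, 28, 2, 6, 2, 13, 21]
Bubble up: swap idx 7(21) with idx 3(2); swap idx 3(21) with idx 1(11)
Result: [48, 21, 28, 11, 6, 2, 13, 2]


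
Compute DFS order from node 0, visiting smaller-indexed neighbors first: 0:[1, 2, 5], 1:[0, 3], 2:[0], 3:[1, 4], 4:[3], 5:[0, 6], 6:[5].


DFS stack-based: start with [0]
Visit order: [0, 1, 3, 4, 2, 5, 6]


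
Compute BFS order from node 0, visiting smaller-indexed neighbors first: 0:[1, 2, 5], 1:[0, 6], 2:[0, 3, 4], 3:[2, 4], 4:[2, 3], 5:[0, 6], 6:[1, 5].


BFS queue: start with [0]
Visit order: [0, 1, 2, 5, 6, 3, 4]


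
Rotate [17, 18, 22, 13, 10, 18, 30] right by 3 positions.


Right rotate by 3: [10, 18, 30, 17, 18, 22, 13]


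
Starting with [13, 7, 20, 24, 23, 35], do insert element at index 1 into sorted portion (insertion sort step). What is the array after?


After one pass: [7, 13, 20, 24, 23, 35]


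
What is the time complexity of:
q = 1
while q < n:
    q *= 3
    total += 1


Per nesting level: O(log n) = O(log n)
Complexity: O(log n)


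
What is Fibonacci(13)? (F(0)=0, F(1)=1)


F(n)=F(n-1)+F(n-2)
...F(11)=89, F(12)=144, F(13)=233


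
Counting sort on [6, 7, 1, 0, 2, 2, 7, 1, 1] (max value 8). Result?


Count array: [1, 3, 2, 0, 0, 0, 1, 2, 0]
Reconstruct: [0, 1, 1, 1, 2, 2, 6, 7, 7]


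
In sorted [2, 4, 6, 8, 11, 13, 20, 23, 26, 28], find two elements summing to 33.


Two pointers: lo=0, hi=9
Found pair: (13, 20) summing to 33


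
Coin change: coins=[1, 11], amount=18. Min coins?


dp[0]=0; dp[i]=1+min(dp[i-c] for c in coins)
...dp[13]=3, dp[14]=4, dp[15]=5, dp[16]=6, dp[17]=7, dp[18]=8
Minimum coins for 18 = 8


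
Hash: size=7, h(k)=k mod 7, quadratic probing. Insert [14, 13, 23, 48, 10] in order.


Insertions: 14->slot 0; 13->slot 6; 23->slot 2; 48->slot 3; 10->slot 4
Table: [14, None, 23, 48, 10, None, 13]


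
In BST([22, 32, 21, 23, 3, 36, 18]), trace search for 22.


BST root = 22
Search for 22: compare at each node
Path: [22]


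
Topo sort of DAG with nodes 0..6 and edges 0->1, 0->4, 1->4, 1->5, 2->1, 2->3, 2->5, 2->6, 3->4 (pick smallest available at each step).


Kahn's algorithm, process smallest node first
Order: [0, 2, 1, 3, 4, 5, 6]


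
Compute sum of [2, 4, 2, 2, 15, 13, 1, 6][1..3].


Prefix sums: [0, 2, 6, 8, 10, 25, 38, 39, 45]
Sum[1..3] = prefix[4] - prefix[1] = 10 - 2 = 8


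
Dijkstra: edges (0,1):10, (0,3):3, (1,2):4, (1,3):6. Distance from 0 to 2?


Dijkstra from 0:
Distances: {0: 0, 1: 9, 2: 13, 3: 3}
Shortest distance to 2 = 13, path = [0, 3, 1, 2]


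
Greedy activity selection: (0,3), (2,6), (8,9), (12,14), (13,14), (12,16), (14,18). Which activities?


Greedy: pick earliest-ending, then skip overlaps.
Selected (4 activities): [(0, 3), (8, 9), (12, 14), (14, 18)]


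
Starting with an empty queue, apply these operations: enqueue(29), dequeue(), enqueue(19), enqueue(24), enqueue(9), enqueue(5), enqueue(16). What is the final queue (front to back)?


enqueue(29) -> [29]
dequeue() returns 29 -> []
enqueue(19) -> [19]
enqueue(24) -> [19, 24]
enqueue(9) -> [19, 24, 9]
enqueue(5) -> [19, 24, 9, 5]
enqueue(16) -> [19, 24, 9, 5, 16]
Final queue (front to back): [19, 24, 9, 5, 16]


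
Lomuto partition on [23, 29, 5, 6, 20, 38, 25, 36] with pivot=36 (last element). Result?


Elements <= 36 go left of pivot.
Result: [23, 29, 5, 6, 20, 25, 36, 38], pivot at index 6


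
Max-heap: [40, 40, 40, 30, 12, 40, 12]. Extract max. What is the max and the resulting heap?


Max = 40
Replace root with last, heapify down
Resulting heap: [40, 30, 40, 12, 12, 40]


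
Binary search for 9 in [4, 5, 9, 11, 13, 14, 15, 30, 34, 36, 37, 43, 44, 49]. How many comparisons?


Search for 9:
[0,13] mid=6 arr[6]=15
[0,5] mid=2 arr[2]=9
Total: 2 comparisons


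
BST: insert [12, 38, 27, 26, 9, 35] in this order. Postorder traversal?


Root = 12; build tree by BST insertion.
Postorder traversal: [9, 26, 35, 27, 38, 12]


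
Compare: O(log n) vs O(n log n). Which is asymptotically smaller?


logarithmic grows slower than linearithmic
O(log n) is asymptotically smaller; O(n log n) grows faster


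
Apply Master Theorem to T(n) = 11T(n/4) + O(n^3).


a=11, b=4, c=3. log_4(11)=1.730 < c=3. Case 3: O(n^c) = O(n^3)
Complexity: O(n^3)


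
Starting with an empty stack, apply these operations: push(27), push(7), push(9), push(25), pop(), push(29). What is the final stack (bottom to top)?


push(27) -> [27]
push(7) -> [27, 7]
push(9) -> [27, 7, 9]
push(25) -> [27, 7, 9, 25]
pop() returns 25 -> [27, 7, 9]
push(29) -> [27, 7, 9, 29]
Final stack (bottom to top): [27, 7, 9, 29]


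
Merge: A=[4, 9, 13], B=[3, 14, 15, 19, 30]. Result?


Compare heads, take smaller each step.
Merged: [3, 4, 9, 13, 14, 15, 19, 30]
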